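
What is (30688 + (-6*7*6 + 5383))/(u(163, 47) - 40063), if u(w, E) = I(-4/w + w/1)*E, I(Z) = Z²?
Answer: 951675011/32103429728 ≈ 0.029644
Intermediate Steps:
u(w, E) = E*(w - 4/w)² (u(w, E) = (-4/w + w/1)²*E = (-4/w + w*1)²*E = (-4/w + w)²*E = (w - 4/w)²*E = E*(w - 4/w)²)
(30688 + (-6*7*6 + 5383))/(u(163, 47) - 40063) = (30688 + (-6*7*6 + 5383))/(47*(-4 + 163²)²/163² - 40063) = (30688 + (-42*6 + 5383))/(47*(1/26569)*(-4 + 26569)² - 40063) = (30688 + (-252 + 5383))/(47*(1/26569)*26565² - 40063) = (30688 + 5131)/(47*(1/26569)*705699225 - 40063) = 35819/(33167863575/26569 - 40063) = 35819/(32103429728/26569) = 35819*(26569/32103429728) = 951675011/32103429728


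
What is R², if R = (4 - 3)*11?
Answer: 121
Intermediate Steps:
R = 11 (R = 1*11 = 11)
R² = 11² = 121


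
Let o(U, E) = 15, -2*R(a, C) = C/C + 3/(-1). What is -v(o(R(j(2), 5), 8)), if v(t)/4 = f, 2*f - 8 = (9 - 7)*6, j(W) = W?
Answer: -40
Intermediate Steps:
f = 10 (f = 4 + ((9 - 7)*6)/2 = 4 + (2*6)/2 = 4 + (½)*12 = 4 + 6 = 10)
R(a, C) = 1 (R(a, C) = -(C/C + 3/(-1))/2 = -(1 + 3*(-1))/2 = -(1 - 3)/2 = -½*(-2) = 1)
v(t) = 40 (v(t) = 4*10 = 40)
-v(o(R(j(2), 5), 8)) = -1*40 = -40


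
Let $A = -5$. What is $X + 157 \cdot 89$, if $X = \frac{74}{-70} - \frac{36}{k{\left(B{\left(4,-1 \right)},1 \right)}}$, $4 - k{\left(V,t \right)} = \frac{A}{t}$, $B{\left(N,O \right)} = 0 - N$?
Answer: $\frac{488878}{35} \approx 13968.0$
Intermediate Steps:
$B{\left(N,O \right)} = - N$
$k{\left(V,t \right)} = 4 + \frac{5}{t}$ ($k{\left(V,t \right)} = 4 - - \frac{5}{t} = 4 + \frac{5}{t}$)
$X = - \frac{177}{35}$ ($X = \frac{74}{-70} - \frac{36}{4 + \frac{5}{1}} = 74 \left(- \frac{1}{70}\right) - \frac{36}{4 + 5 \cdot 1} = - \frac{37}{35} - \frac{36}{4 + 5} = - \frac{37}{35} - \frac{36}{9} = - \frac{37}{35} - 4 = - \frac{177}{35} \approx -5.0571$)
$X + 157 \cdot 89 = - \frac{177}{35} + 157 \cdot 89 = - \frac{177}{35} + 13973 = \frac{488878}{35}$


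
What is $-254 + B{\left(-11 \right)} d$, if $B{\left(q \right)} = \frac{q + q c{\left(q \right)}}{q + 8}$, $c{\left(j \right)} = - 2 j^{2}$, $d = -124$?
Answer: $\frac{327962}{3} \approx 1.0932 \cdot 10^{5}$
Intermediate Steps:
$B{\left(q \right)} = \frac{q - 2 q^{3}}{8 + q}$ ($B{\left(q \right)} = \frac{q + q \left(- 2 q^{2}\right)}{q + 8} = \frac{q - 2 q^{3}}{8 + q}$)
$-254 + B{\left(-11 \right)} d = -254 + \frac{-11 - 2 \left(-11\right)^{3}}{8 - 11} \left(-124\right) = -254 + \frac{-11 - -2662}{-3} \left(-124\right) = -254 + - \frac{-11 + 2662}{3} \left(-124\right) = -254 + \left(- \frac{1}{3}\right) 2651 \left(-124\right) = -254 - - \frac{328724}{3} = -254 + \frac{328724}{3} = \frac{327962}{3}$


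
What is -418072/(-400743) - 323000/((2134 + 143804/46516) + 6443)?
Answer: -365885823140338/9996322141953 ≈ -36.602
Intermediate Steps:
-418072/(-400743) - 323000/((2134 + 143804/46516) + 6443) = -418072*(-1/400743) - 323000/((2134 + 143804*(1/46516)) + 6443) = 418072/400743 - 323000/((2134 + 35951/11629) + 6443) = 418072/400743 - 323000/(24852237/11629 + 6443) = 418072/400743 - 323000/99777884/11629 = 418072/400743 - 323000*11629/99777884 = 418072/400743 - 939041750/24944471 = -365885823140338/9996322141953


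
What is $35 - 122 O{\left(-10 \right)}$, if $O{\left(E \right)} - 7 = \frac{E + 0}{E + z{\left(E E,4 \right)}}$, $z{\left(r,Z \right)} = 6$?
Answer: $-1124$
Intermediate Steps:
$O{\left(E \right)} = 7 + \frac{E}{6 + E}$ ($O{\left(E \right)} = 7 + \frac{E + 0}{E + 6} = 7 + \frac{E}{6 + E}$)
$35 - 122 O{\left(-10 \right)} = 35 - 122 \frac{2 \left(21 + 4 \left(-10\right)\right)}{6 - 10} = 35 - 122 \frac{2 \left(21 - 40\right)}{-4} = 35 - 122 \cdot 2 \left(- \frac{1}{4}\right) \left(-19\right) = 35 - 1159 = -1124$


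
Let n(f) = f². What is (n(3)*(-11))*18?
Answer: -1782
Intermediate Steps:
(n(3)*(-11))*18 = (3²*(-11))*18 = (9*(-11))*18 = -99*18 = -1782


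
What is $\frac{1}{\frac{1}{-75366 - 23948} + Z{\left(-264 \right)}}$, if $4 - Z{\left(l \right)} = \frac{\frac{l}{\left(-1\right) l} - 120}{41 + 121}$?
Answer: $\frac{4022217}{19093076} \approx 0.21066$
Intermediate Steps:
$Z{\left(l \right)} = \frac{769}{162}$ ($Z{\left(l \right)} = 4 - \frac{\frac{l}{\left(-1\right) l} - 120}{41 + 121} = 4 - \frac{l \left(- \frac{1}{l}\right) - 120}{162} = 4 - \left(-1 - 120\right) \frac{1}{162} = 4 - \left(-121\right) \frac{1}{162} = 4 - - \frac{121}{162} = 4 + \frac{121}{162} = \frac{769}{162}$)
$\frac{1}{\frac{1}{-75366 - 23948} + Z{\left(-264 \right)}} = \frac{1}{\frac{1}{-75366 - 23948} + \frac{769}{162}} = \frac{1}{\frac{1}{-99314} + \frac{769}{162}} = \frac{1}{- \frac{1}{99314} + \frac{769}{162}} = \frac{1}{\frac{19093076}{4022217}} = \frac{4022217}{19093076}$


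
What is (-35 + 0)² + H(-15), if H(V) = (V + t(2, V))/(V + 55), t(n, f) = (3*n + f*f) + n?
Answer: 24609/20 ≈ 1230.4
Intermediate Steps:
t(n, f) = f² + 4*n (t(n, f) = (3*n + f²) + n = (f² + 3*n) + n = f² + 4*n)
H(V) = (8 + V + V²)/(55 + V) (H(V) = (V + (V² + 4*2))/(V + 55) = (V + (V² + 8))/(55 + V) = (V + (8 + V²))/(55 + V) = (8 + V + V²)/(55 + V))
(-35 + 0)² + H(-15) = (-35 + 0)² + (8 - 15 + (-15)²)/(55 - 15) = (-35)² + (8 - 15 + 225)/40 = 1225 + (1/40)*218 = 1225 + 109/20 = 24609/20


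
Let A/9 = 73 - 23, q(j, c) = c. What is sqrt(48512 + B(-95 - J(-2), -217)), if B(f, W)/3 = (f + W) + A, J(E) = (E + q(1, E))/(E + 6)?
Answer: sqrt(48929) ≈ 221.20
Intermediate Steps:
A = 450 (A = 9*(73 - 23) = 9*50 = 450)
J(E) = 2*E/(6 + E) (J(E) = (E + E)/(E + 6) = (2*E)/(6 + E) = 2*E/(6 + E))
B(f, W) = 1350 + 3*W + 3*f (B(f, W) = 3*((f + W) + 450) = 3*((W + f) + 450) = 3*(450 + W + f) = 1350 + 3*W + 3*f)
sqrt(48512 + B(-95 - J(-2), -217)) = sqrt(48512 + (1350 + 3*(-217) + 3*(-95 - 2*(-2)/(6 - 2)))) = sqrt(48512 + (1350 - 651 + 3*(-95 - 2*(-2)/4))) = sqrt(48512 + (1350 - 651 + 3*(-95 - 1*(-1)))) = sqrt(48512 + (1350 - 651 + 3*(-95 + 1))) = sqrt(48512 + (1350 - 651 + 3*(-94))) = sqrt(48512 + (1350 - 651 - 282)) = sqrt(48512 + 417) = sqrt(48929)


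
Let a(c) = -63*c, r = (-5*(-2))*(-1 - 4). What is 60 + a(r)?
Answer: 3210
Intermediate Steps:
r = -50 (r = 10*(-5) = -50)
60 + a(r) = 60 - 63*(-50) = 60 + 3150 = 3210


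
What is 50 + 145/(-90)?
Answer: 871/18 ≈ 48.389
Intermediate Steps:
50 + 145/(-90) = 50 + 145*(-1/90) = 50 - 29/18 = 871/18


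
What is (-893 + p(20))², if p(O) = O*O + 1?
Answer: 242064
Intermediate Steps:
p(O) = 1 + O² (p(O) = O² + 1 = 1 + O²)
(-893 + p(20))² = (-893 + (1 + 20²))² = (-893 + (1 + 400))² = (-893 + 401)² = (-492)² = 242064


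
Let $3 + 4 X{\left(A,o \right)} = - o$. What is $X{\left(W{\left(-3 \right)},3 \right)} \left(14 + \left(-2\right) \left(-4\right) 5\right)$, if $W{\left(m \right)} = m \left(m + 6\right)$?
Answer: $-81$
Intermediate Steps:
$W{\left(m \right)} = m \left(6 + m\right)$
$X{\left(A,o \right)} = - \frac{3}{4} - \frac{o}{4}$ ($X{\left(A,o \right)} = - \frac{3}{4} + \frac{\left(-1\right) o}{4} = - \frac{3}{4} - \frac{o}{4}$)
$X{\left(W{\left(-3 \right)},3 \right)} \left(14 + \left(-2\right) \left(-4\right) 5\right) = \left(- \frac{3}{4} - \frac{3}{4}\right) \left(14 + \left(-2\right) \left(-4\right) 5\right) = \left(- \frac{3}{4} - \frac{3}{4}\right) \left(14 + 8 \cdot 5\right) = - \frac{3 \left(14 + 40\right)}{2} = \left(- \frac{3}{2}\right) 54 = -81$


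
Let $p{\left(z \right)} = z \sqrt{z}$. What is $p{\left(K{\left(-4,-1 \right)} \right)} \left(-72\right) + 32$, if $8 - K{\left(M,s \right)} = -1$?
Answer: $-1912$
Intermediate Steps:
$K{\left(M,s \right)} = 9$ ($K{\left(M,s \right)} = 8 - -1 = 8 + 1 = 9$)
$p{\left(z \right)} = z^{\frac{3}{2}}$
$p{\left(K{\left(-4,-1 \right)} \right)} \left(-72\right) + 32 = 9^{\frac{3}{2}} \left(-72\right) + 32 = 27 \left(-72\right) + 32 = -1944 + 32 = -1912$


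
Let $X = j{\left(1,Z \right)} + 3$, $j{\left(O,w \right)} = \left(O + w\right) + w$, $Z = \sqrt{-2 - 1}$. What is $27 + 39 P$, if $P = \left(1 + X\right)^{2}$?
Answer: $534 + 780 i \sqrt{3} \approx 534.0 + 1351.0 i$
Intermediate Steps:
$Z = i \sqrt{3}$ ($Z = \sqrt{-3} = i \sqrt{3} \approx 1.732 i$)
$j{\left(O,w \right)} = O + 2 w$
$X = 4 + 2 i \sqrt{3}$ ($X = \left(1 + 2 i \sqrt{3}\right) + 3 = 4 + 2 i \sqrt{3} \approx 4.0 + 3.4641 i$)
$P = \left(5 + 2 i \sqrt{3}\right)^{2}$ ($P = \left(1 + \left(4 + 2 i \sqrt{3}\right)\right)^{2} = \left(5 + 2 i \sqrt{3}\right)^{2} \approx 13.0 + 34.641 i$)
$27 + 39 P = 27 + 39 \left(13 + 20 i \sqrt{3}\right) = 27 + \left(507 + 780 i \sqrt{3}\right) = 534 + 780 i \sqrt{3}$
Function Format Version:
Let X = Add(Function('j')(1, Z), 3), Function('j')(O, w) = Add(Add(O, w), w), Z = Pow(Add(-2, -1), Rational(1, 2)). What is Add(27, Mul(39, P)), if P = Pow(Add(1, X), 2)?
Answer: Add(534, Mul(780, I, Pow(3, Rational(1, 2)))) ≈ Add(534.00, Mul(1351.0, I))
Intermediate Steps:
Z = Mul(I, Pow(3, Rational(1, 2))) (Z = Pow(-3, Rational(1, 2)) = Mul(I, Pow(3, Rational(1, 2))) ≈ Mul(1.7320, I))
Function('j')(O, w) = Add(O, Mul(2, w))
X = Add(4, Mul(2, I, Pow(3, Rational(1, 2)))) (X = Add(Add(1, Mul(2, Mul(I, Pow(3, Rational(1, 2))))), 3) = Add(Add(1, Mul(2, I, Pow(3, Rational(1, 2)))), 3) = Add(4, Mul(2, I, Pow(3, Rational(1, 2)))) ≈ Add(4.0000, Mul(3.4641, I)))
P = Pow(Add(5, Mul(2, I, Pow(3, Rational(1, 2)))), 2) (P = Pow(Add(1, Add(4, Mul(2, I, Pow(3, Rational(1, 2))))), 2) = Pow(Add(5, Mul(2, I, Pow(3, Rational(1, 2)))), 2) ≈ Add(13.000, Mul(34.641, I)))
Add(27, Mul(39, P)) = Add(27, Mul(39, Add(13, Mul(20, I, Pow(3, Rational(1, 2)))))) = Add(27, Add(507, Mul(780, I, Pow(3, Rational(1, 2))))) = Add(534, Mul(780, I, Pow(3, Rational(1, 2))))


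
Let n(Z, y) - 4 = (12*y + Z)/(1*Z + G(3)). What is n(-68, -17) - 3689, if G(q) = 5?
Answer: -231883/63 ≈ -3680.7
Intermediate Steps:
n(Z, y) = 4 + (Z + 12*y)/(5 + Z) (n(Z, y) = 4 + (12*y + Z)/(1*Z + 5) = 4 + (Z + 12*y)/(Z + 5) = 4 + (Z + 12*y)/(5 + Z))
n(-68, -17) - 3689 = (20 + 5*(-68) + 12*(-17))/(5 - 68) - 3689 = (20 - 340 - 204)/(-63) - 3689 = -1/63*(-524) - 3689 = 524/63 - 3689 = -231883/63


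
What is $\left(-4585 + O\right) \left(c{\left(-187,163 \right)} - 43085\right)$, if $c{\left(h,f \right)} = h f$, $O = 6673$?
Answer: $-153605808$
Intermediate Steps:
$c{\left(h,f \right)} = f h$
$\left(-4585 + O\right) \left(c{\left(-187,163 \right)} - 43085\right) = \left(-4585 + 6673\right) \left(163 \left(-187\right) - 43085\right) = 2088 \left(-30481 - 43085\right) = 2088 \left(-73566\right) = -153605808$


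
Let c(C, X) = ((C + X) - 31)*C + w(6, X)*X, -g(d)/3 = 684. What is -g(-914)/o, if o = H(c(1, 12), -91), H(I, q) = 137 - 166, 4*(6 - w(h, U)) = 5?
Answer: -2052/29 ≈ -70.759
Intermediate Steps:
g(d) = -2052 (g(d) = -3*684 = -2052)
w(h, U) = 19/4 (w(h, U) = 6 - ¼*5 = 6 - 5/4 = 19/4)
c(C, X) = 19*X/4 + C*(-31 + C + X) (c(C, X) = ((C + X) - 31)*C + 19*X/4 = (-31 + C + X)*C + 19*X/4 = C*(-31 + C + X) + 19*X/4 = 19*X/4 + C*(-31 + C + X))
H(I, q) = -29
o = -29
-g(-914)/o = -(-2052)/(-29) = -(-2052)*(-1)/29 = -1*2052/29 = -2052/29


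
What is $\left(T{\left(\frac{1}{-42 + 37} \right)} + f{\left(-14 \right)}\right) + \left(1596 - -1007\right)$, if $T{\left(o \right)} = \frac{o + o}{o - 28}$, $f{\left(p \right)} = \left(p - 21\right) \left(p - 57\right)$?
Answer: $\frac{717410}{141} \approx 5088.0$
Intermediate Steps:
$f{\left(p \right)} = \left(-57 + p\right) \left(-21 + p\right)$ ($f{\left(p \right)} = \left(-21 + p\right) \left(-57 + p\right) = \left(-57 + p\right) \left(-21 + p\right)$)
$T{\left(o \right)} = \frac{2 o}{-28 + o}$
$\left(T{\left(\frac{1}{-42 + 37} \right)} + f{\left(-14 \right)}\right) + \left(1596 - -1007\right) = \left(\frac{2}{\left(-42 + 37\right) \left(-28 + \frac{1}{-42 + 37}\right)} + \left(1197 + \left(-14\right)^{2} - -1092\right)\right) + \left(1596 - -1007\right) = \left(\frac{2}{\left(-5\right) \left(-28 + \frac{1}{-5}\right)} + \left(1197 + 196 + 1092\right)\right) + \left(1596 + 1007\right) = \left(2 \left(- \frac{1}{5}\right) \frac{1}{-28 - \frac{1}{5}} + 2485\right) + 2603 = \left(2 \left(- \frac{1}{5}\right) \frac{1}{- \frac{141}{5}} + 2485\right) + 2603 = \left(2 \left(- \frac{1}{5}\right) \left(- \frac{5}{141}\right) + 2485\right) + 2603 = \left(\frac{2}{141} + 2485\right) + 2603 = \frac{350387}{141} + 2603 = \frac{717410}{141}$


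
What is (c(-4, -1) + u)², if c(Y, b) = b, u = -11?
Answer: 144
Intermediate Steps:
(c(-4, -1) + u)² = (-1 - 11)² = (-12)² = 144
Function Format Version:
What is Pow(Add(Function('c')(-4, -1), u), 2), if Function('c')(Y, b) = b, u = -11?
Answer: 144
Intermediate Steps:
Pow(Add(Function('c')(-4, -1), u), 2) = Pow(Add(-1, -11), 2) = Pow(-12, 2) = 144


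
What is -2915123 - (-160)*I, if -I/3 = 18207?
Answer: -11654483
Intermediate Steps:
I = -54621 (I = -3*18207 = -54621)
-2915123 - (-160)*I = -2915123 - (-160)*(-54621) = -2915123 - 1*8739360 = -2915123 - 8739360 = -11654483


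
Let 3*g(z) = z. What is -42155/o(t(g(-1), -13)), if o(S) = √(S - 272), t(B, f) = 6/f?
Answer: 42155*I*√46046/3542 ≈ 2553.9*I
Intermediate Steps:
g(z) = z/3
o(S) = √(-272 + S)
-42155/o(t(g(-1), -13)) = -42155/√(-272 + 6/(-13)) = -42155/√(-272 + 6*(-1/13)) = -42155/√(-272 - 6/13) = -42155*(-I*√46046/3542) = -(-42155)*I*√46046/3542 = 42155*I*√46046/3542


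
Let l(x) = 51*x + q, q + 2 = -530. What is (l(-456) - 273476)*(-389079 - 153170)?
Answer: 161191106736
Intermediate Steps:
q = -532 (q = -2 - 530 = -532)
l(x) = -532 + 51*x (l(x) = 51*x - 532 = -532 + 51*x)
(l(-456) - 273476)*(-389079 - 153170) = ((-532 + 51*(-456)) - 273476)*(-389079 - 153170) = ((-532 - 23256) - 273476)*(-542249) = (-23788 - 273476)*(-542249) = -297264*(-542249) = 161191106736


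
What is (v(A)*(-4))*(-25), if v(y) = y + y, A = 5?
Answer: 1000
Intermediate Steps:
v(y) = 2*y
(v(A)*(-4))*(-25) = ((2*5)*(-4))*(-25) = (10*(-4))*(-25) = -40*(-25) = 1000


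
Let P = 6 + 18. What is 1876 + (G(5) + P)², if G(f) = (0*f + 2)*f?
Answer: 3032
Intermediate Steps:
G(f) = 2*f (G(f) = (0 + 2)*f = 2*f)
P = 24
1876 + (G(5) + P)² = 1876 + (2*5 + 24)² = 1876 + (10 + 24)² = 1876 + 34² = 1876 + 1156 = 3032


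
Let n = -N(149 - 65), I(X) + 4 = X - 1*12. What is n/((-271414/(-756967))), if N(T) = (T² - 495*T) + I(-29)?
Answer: 26167592223/271414 ≈ 96412.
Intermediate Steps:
I(X) = -16 + X (I(X) = -4 + (X - 1*12) = -4 + (X - 12) = -4 + (-12 + X) = -16 + X)
N(T) = -45 + T² - 495*T (N(T) = (T² - 495*T) + (-16 - 29) = (T² - 495*T) - 45 = -45 + T² - 495*T)
n = 34569 (n = -(-45 + (149 - 65)² - 495*(149 - 65)) = -(-45 + 84² - 495*84) = -(-45 + 7056 - 41580) = -1*(-34569) = 34569)
n/((-271414/(-756967))) = 34569/((-271414/(-756967))) = 34569/((-271414*(-1/756967))) = 34569/(271414/756967) = 34569*(756967/271414) = 26167592223/271414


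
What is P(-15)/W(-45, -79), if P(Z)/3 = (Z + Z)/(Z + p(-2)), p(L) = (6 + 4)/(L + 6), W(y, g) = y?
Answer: -4/25 ≈ -0.16000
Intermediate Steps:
p(L) = 10/(6 + L)
P(Z) = 6*Z/(5/2 + Z) (P(Z) = 3*((Z + Z)/(Z + 10/(6 - 2))) = 3*((2*Z)/(Z + 10/4)) = 3*((2*Z)/(Z + 10*(¼))) = 3*((2*Z)/(Z + 5/2)) = 3*((2*Z)/(5/2 + Z)) = 3*(2*Z/(5/2 + Z)) = 6*Z/(5/2 + Z))
P(-15)/W(-45, -79) = (12*(-15)/(5 + 2*(-15)))/(-45) = (12*(-15)/(5 - 30))*(-1/45) = (12*(-15)/(-25))*(-1/45) = (12*(-15)*(-1/25))*(-1/45) = (36/5)*(-1/45) = -4/25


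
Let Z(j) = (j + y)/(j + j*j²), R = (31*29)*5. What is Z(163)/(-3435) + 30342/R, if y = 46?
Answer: 90277619540249/13374131589150 ≈ 6.7502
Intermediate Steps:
R = 4495 (R = 899*5 = 4495)
Z(j) = (46 + j)/(j + j³) (Z(j) = (j + 46)/(j + j*j²) = (46 + j)/(j + j³))
Z(163)/(-3435) + 30342/R = ((46 + 163)/(163 + 163³))/(-3435) + 30342/4495 = (209/(163 + 4330747))*(-1/3435) + 30342*(1/4495) = (209/4330910)*(-1/3435) + 30342/4495 = -209/14876675850 + 30342/4495 = 90277619540249/13374131589150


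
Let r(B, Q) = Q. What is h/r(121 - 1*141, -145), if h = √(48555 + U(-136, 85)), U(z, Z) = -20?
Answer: -√48535/145 ≈ -1.5194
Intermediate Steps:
h = √48535 (h = √(48555 - 20) = √48535 ≈ 220.31)
h/r(121 - 1*141, -145) = √48535/(-145) = √48535*(-1/145) = -√48535/145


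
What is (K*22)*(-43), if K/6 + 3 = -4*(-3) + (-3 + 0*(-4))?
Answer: -34056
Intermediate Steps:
K = 36 (K = -18 + 6*(-4*(-3) + (-3 + 0*(-4))) = -18 + 6*(12 + (-3 + 0)) = -18 + 6*(12 - 3) = -18 + 6*9 = -18 + 54 = 36)
(K*22)*(-43) = (36*22)*(-43) = 792*(-43) = -34056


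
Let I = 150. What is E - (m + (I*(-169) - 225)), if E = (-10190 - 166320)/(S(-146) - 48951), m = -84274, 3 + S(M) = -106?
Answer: 538936845/4906 ≈ 1.0985e+5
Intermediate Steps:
S(M) = -109 (S(M) = -3 - 106 = -109)
E = 17651/4906 (E = (-10190 - 166320)/(-109 - 48951) = -176510/(-49060) = -176510*(-1/49060) = 17651/4906 ≈ 3.5978)
E - (m + (I*(-169) - 225)) = 17651/4906 - (-84274 + (150*(-169) - 225)) = 17651/4906 - (-84274 + (-25350 - 225)) = 17651/4906 - (-84274 - 25575) = 17651/4906 - 1*(-109849) = 17651/4906 + 109849 = 538936845/4906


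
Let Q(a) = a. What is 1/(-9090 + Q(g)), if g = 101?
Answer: -1/8989 ≈ -0.00011125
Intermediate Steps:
1/(-9090 + Q(g)) = 1/(-9090 + 101) = 1/(-8989) = -1/8989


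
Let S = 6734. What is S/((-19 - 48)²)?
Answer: 6734/4489 ≈ 1.5001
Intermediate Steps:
S/((-19 - 48)²) = 6734/((-19 - 48)²) = 6734/((-67)²) = 6734/4489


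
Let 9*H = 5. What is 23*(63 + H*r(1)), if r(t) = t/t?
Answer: 13156/9 ≈ 1461.8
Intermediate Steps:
H = 5/9 (H = (⅑)*5 = 5/9 ≈ 0.55556)
r(t) = 1
23*(63 + H*r(1)) = 23*(63 + (5/9)*1) = 23*(63 + 5/9) = 23*(572/9) = 13156/9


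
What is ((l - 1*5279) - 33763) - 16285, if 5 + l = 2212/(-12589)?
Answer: -696576760/12589 ≈ -55332.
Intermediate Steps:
l = -65157/12589 (l = -5 + 2212/(-12589) = -5 + 2212*(-1/12589) = -5 - 2212/12589 = -65157/12589 ≈ -5.1757)
((l - 1*5279) - 33763) - 16285 = ((-65157/12589 - 1*5279) - 33763) - 16285 = ((-65157/12589 - 5279) - 33763) - 16285 = (-66522488/12589 - 33763) - 16285 = -491564895/12589 - 16285 = -696576760/12589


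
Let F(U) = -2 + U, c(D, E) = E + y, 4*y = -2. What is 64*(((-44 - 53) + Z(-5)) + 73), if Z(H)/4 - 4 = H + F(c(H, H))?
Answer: -3712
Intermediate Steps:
y = -½ (y = (¼)*(-2) = -½ ≈ -0.50000)
c(D, E) = -½ + E (c(D, E) = E - ½ = -½ + E)
Z(H) = 6 + 8*H (Z(H) = 16 + 4*(H + (-2 + (-½ + H))) = 16 + 4*(H + (-5/2 + H)) = 16 + 4*(-5/2 + 2*H) = 16 + (-10 + 8*H) = 6 + 8*H)
64*(((-44 - 53) + Z(-5)) + 73) = 64*(((-44 - 53) + (6 + 8*(-5))) + 73) = 64*((-97 + (6 - 40)) + 73) = 64*((-97 - 34) + 73) = 64*(-131 + 73) = 64*(-58) = -3712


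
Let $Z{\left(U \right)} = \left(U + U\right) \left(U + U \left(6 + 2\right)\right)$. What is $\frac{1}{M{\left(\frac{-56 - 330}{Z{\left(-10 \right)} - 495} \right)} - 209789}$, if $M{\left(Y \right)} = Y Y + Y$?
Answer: $- \frac{1703025}{357276266459} \approx -4.7667 \cdot 10^{-6}$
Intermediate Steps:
$Z{\left(U \right)} = 18 U^{2}$ ($Z{\left(U \right)} = 2 U \left(U + U 8\right) = 2 U \left(U + 8 U\right) = 2 U 9 U = 18 U^{2}$)
$M{\left(Y \right)} = Y + Y^{2}$ ($M{\left(Y \right)} = Y^{2} + Y = Y + Y^{2}$)
$\frac{1}{M{\left(\frac{-56 - 330}{Z{\left(-10 \right)} - 495} \right)} - 209789} = \frac{1}{\frac{-56 - 330}{18 \left(-10\right)^{2} - 495} \left(1 + \frac{-56 - 330}{18 \left(-10\right)^{2} - 495}\right) - 209789} = \frac{1}{- \frac{386}{18 \cdot 100 - 495} \left(1 - \frac{386}{18 \cdot 100 - 495}\right) - 209789} = \frac{1}{- \frac{386}{1800 - 495} \left(1 - \frac{386}{1800 - 495}\right) - 209789} = \frac{1}{- \frac{386}{1305} \left(1 - \frac{386}{1305}\right) - 209789} = \frac{1}{\left(-386\right) \frac{1}{1305} \left(1 - \frac{386}{1305}\right) - 209789} = \frac{1}{- \frac{386 \left(1 - \frac{386}{1305}\right)}{1305} - 209789} = \frac{1}{\left(- \frac{386}{1305}\right) \frac{919}{1305} - 209789} = \frac{1}{- \frac{354734}{1703025} - 209789} = \frac{1}{- \frac{357276266459}{1703025}} = - \frac{1703025}{357276266459}$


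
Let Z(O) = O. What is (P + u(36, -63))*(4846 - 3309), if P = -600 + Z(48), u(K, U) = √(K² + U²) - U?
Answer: -751593 + 13833*√65 ≈ -6.4007e+5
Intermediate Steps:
P = -552 (P = -600 + 48 = -552)
(P + u(36, -63))*(4846 - 3309) = (-552 + (√(36² + (-63)²) - 1*(-63)))*(4846 - 3309) = (-552 + (√(1296 + 3969) + 63))*1537 = (-552 + (√5265 + 63))*1537 = (-552 + (9*√65 + 63))*1537 = (-552 + (63 + 9*√65))*1537 = (-489 + 9*√65)*1537 = -751593 + 13833*√65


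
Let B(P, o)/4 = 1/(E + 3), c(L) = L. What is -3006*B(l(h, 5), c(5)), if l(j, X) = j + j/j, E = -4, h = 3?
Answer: 12024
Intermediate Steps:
l(j, X) = 1 + j (l(j, X) = j + 1 = 1 + j)
B(P, o) = -4 (B(P, o) = 4/(-4 + 3) = 4/(-1) = 4*(-1) = -4)
-3006*B(l(h, 5), c(5)) = -3006*(-4) = 12024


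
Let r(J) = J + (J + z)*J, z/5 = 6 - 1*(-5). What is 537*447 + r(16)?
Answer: 241191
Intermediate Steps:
z = 55 (z = 5*(6 - 1*(-5)) = 5*(6 + 5) = 5*11 = 55)
r(J) = J + J*(55 + J) (r(J) = J + (J + 55)*J = J + (55 + J)*J = J + J*(55 + J))
537*447 + r(16) = 537*447 + 16*(56 + 16) = 240039 + 16*72 = 240039 + 1152 = 241191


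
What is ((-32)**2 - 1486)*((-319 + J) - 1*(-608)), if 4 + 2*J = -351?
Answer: -51513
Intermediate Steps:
J = -355/2 (J = -2 + (1/2)*(-351) = -2 - 351/2 = -355/2 ≈ -177.50)
((-32)**2 - 1486)*((-319 + J) - 1*(-608)) = ((-32)**2 - 1486)*((-319 - 355/2) - 1*(-608)) = (1024 - 1486)*(-993/2 + 608) = -462*223/2 = -51513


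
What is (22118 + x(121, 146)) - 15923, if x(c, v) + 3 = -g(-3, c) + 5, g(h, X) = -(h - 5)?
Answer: 6189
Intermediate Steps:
g(h, X) = 5 - h (g(h, X) = -(-5 + h) = 5 - h)
x(c, v) = -6 (x(c, v) = -3 + (-(5 - 1*(-3)) + 5) = -3 + (-(5 + 3) + 5) = -3 + (-1*8 + 5) = -3 + (-8 + 5) = -3 - 3 = -6)
(22118 + x(121, 146)) - 15923 = (22118 - 6) - 15923 = 22112 - 15923 = 6189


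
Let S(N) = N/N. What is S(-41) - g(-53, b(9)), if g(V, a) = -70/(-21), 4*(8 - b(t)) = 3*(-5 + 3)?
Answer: -7/3 ≈ -2.3333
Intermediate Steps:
b(t) = 19/2 (b(t) = 8 - 3*(-5 + 3)/4 = 8 - 3*(-2)/4 = 8 - ¼*(-6) = 8 + 3/2 = 19/2)
g(V, a) = 10/3 (g(V, a) = -70*(-1/21) = 10/3)
S(N) = 1
S(-41) - g(-53, b(9)) = 1 - 1*10/3 = 1 - 10/3 = -7/3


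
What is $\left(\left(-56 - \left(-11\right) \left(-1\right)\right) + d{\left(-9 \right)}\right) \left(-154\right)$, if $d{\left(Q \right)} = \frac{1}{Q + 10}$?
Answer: $10164$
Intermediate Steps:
$d{\left(Q \right)} = \frac{1}{10 + Q}$
$\left(\left(-56 - \left(-11\right) \left(-1\right)\right) + d{\left(-9 \right)}\right) \left(-154\right) = \left(\left(-56 - \left(-11\right) \left(-1\right)\right) + \frac{1}{10 - 9}\right) \left(-154\right) = \left(\left(-56 - 11\right) + 1^{-1}\right) \left(-154\right) = \left(\left(-56 - 11\right) + 1\right) \left(-154\right) = \left(-67 + 1\right) \left(-154\right) = \left(-66\right) \left(-154\right) = 10164$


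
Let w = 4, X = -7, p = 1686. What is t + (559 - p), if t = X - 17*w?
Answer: -1202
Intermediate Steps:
t = -75 (t = -7 - 17*4 = -7 - 68 = -75)
t + (559 - p) = -75 + (559 - 1*1686) = -75 + (559 - 1686) = -75 - 1127 = -1202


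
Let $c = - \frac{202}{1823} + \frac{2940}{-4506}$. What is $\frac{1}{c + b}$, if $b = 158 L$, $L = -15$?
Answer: $- \frac{1369073}{3245747982} \approx -0.00042181$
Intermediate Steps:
$c = - \frac{1044972}{1369073}$ ($c = \left(-202\right) \frac{1}{1823} + 2940 \left(- \frac{1}{4506}\right) = - \frac{202}{1823} - \frac{490}{751} = - \frac{1044972}{1369073} \approx -0.76327$)
$b = -2370$ ($b = 158 \left(-15\right) = -2370$)
$\frac{1}{c + b} = \frac{1}{- \frac{1044972}{1369073} - 2370} = \frac{1}{- \frac{3245747982}{1369073}} = - \frac{1369073}{3245747982}$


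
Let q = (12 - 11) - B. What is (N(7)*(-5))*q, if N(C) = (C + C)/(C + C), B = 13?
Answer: 60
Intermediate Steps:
N(C) = 1 (N(C) = (2*C)/((2*C)) = (2*C)*(1/(2*C)) = 1)
q = -12 (q = (12 - 11) - 1*13 = 1 - 13 = -12)
(N(7)*(-5))*q = (1*(-5))*(-12) = -5*(-12) = 60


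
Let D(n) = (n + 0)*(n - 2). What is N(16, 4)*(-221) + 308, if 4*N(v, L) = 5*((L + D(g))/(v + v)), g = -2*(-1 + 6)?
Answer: -24399/32 ≈ -762.47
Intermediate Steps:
g = -10 (g = -2*5 = -10)
D(n) = n*(-2 + n)
N(v, L) = 5*(120 + L)/(8*v) (N(v, L) = (5*((L - 10*(-2 - 10))/(v + v)))/4 = (5*((L - 10*(-12))/((2*v))))/4 = (5*((L + 120)*(1/(2*v))))/4 = (5*((120 + L)*(1/(2*v))))/4 = (5*((120 + L)/(2*v)))/4 = (5*(120 + L)/(2*v))/4 = 5*(120 + L)/(8*v))
N(16, 4)*(-221) + 308 = ((5/8)*(120 + 4)/16)*(-221) + 308 = ((5/8)*(1/16)*124)*(-221) + 308 = (155/32)*(-221) + 308 = -34255/32 + 308 = -24399/32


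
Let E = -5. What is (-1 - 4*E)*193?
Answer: 3667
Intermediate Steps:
(-1 - 4*E)*193 = (-1 - 4*(-5))*193 = (-1 + 20)*193 = 19*193 = 3667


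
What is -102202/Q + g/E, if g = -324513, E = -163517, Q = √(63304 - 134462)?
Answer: 324513/163517 + 51101*I*√71158/35579 ≈ 1.9846 + 383.13*I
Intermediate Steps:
Q = I*√71158 (Q = √(-71158) = I*√71158 ≈ 266.75*I)
-102202/Q + g/E = -102202*(-I*√71158/71158) - 324513/(-163517) = -(-51101)*I*√71158/35579 - 324513*(-1/163517) = 51101*I*√71158/35579 + 324513/163517 = 324513/163517 + 51101*I*√71158/35579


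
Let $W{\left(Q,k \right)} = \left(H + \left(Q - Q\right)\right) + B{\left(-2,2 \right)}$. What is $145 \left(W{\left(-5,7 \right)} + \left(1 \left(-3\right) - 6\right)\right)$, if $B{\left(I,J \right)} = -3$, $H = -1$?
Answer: $-1885$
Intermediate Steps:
$W{\left(Q,k \right)} = -4$ ($W{\left(Q,k \right)} = \left(-1 + \left(Q - Q\right)\right) - 3 = \left(-1 + 0\right) - 3 = -1 - 3 = -4$)
$145 \left(W{\left(-5,7 \right)} + \left(1 \left(-3\right) - 6\right)\right) = 145 \left(-4 + \left(1 \left(-3\right) - 6\right)\right) = 145 \left(-4 - 9\right) = 145 \left(-13\right) = -1885$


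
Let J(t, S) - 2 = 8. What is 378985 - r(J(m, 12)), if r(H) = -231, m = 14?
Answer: 379216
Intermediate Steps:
J(t, S) = 10 (J(t, S) = 2 + 8 = 10)
378985 - r(J(m, 12)) = 378985 - 1*(-231) = 378985 + 231 = 379216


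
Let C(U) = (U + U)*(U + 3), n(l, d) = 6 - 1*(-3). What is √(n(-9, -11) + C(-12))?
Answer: 15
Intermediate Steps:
n(l, d) = 9 (n(l, d) = 6 + 3 = 9)
C(U) = 2*U*(3 + U) (C(U) = (2*U)*(3 + U) = 2*U*(3 + U))
√(n(-9, -11) + C(-12)) = √(9 + 2*(-12)*(3 - 12)) = √(9 + 2*(-12)*(-9)) = √(9 + 216) = √225 = 15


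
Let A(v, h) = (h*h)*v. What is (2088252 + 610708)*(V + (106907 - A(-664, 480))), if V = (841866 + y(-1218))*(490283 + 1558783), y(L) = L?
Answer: 4649488479462134000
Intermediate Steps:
A(v, h) = v*h² (A(v, h) = h²*v = v*h²)
V = 1722543234768 (V = (841866 - 1218)*(490283 + 1558783) = 840648*2049066 = 1722543234768)
(2088252 + 610708)*(V + (106907 - A(-664, 480))) = (2088252 + 610708)*(1722543234768 + (106907 - (-664)*480²)) = 2698960*(1722543234768 + (106907 - (-664)*230400)) = 2698960*(1722543234768 + (106907 - 1*(-152985600))) = 2698960*(1722543234768 + (106907 + 152985600)) = 2698960*(1722543234768 + 153092507) = 2698960*1722696327275 = 4649488479462134000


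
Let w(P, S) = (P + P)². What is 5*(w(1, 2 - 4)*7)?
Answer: 140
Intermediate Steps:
w(P, S) = 4*P² (w(P, S) = (2*P)² = 4*P²)
5*(w(1, 2 - 4)*7) = 5*((4*1²)*7) = 5*((4*1)*7) = 5*(4*7) = 5*28 = 140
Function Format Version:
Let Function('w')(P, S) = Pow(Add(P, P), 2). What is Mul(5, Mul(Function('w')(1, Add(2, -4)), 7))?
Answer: 140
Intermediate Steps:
Function('w')(P, S) = Mul(4, Pow(P, 2)) (Function('w')(P, S) = Pow(Mul(2, P), 2) = Mul(4, Pow(P, 2)))
Mul(5, Mul(Function('w')(1, Add(2, -4)), 7)) = Mul(5, Mul(Mul(4, Pow(1, 2)), 7)) = Mul(5, Mul(Mul(4, 1), 7)) = Mul(5, Mul(4, 7)) = Mul(5, 28) = 140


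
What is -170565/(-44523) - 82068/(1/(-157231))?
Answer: 191502827917283/14841 ≈ 1.2904e+10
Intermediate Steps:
-170565/(-44523) - 82068/(1/(-157231)) = -170565*(-1/44523) - 82068/(-1/157231) = 56855/14841 - 82068*(-157231) = 56855/14841 + 12903633708 = 191502827917283/14841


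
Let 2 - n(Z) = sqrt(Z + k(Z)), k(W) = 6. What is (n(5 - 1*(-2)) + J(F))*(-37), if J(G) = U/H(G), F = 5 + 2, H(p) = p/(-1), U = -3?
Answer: -629/7 + 37*sqrt(13) ≈ 43.548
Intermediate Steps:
H(p) = -p (H(p) = p*(-1) = -p)
n(Z) = 2 - sqrt(6 + Z) (n(Z) = 2 - sqrt(Z + 6) = 2 - sqrt(6 + Z))
F = 7
J(G) = 3/G (J(G) = -3*(-1/G) = -(-3)/G = 3/G)
(n(5 - 1*(-2)) + J(F))*(-37) = ((2 - sqrt(6 + (5 - 1*(-2)))) + 3/7)*(-37) = ((2 - sqrt(6 + (5 + 2))) + 3*(1/7))*(-37) = ((2 - sqrt(6 + 7)) + 3/7)*(-37) = ((2 - sqrt(13)) + 3/7)*(-37) = (17/7 - sqrt(13))*(-37) = -629/7 + 37*sqrt(13)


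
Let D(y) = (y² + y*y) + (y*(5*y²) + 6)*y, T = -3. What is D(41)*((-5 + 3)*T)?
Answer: 84794478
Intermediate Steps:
D(y) = 2*y² + y*(6 + 5*y³) (D(y) = (y² + y²) + (5*y³ + 6)*y = 2*y² + (6 + 5*y³)*y = 2*y² + y*(6 + 5*y³))
D(41)*((-5 + 3)*T) = (41*(6 + 2*41 + 5*41³))*((-5 + 3)*(-3)) = (41*(6 + 82 + 5*68921))*(-2*(-3)) = (41*(6 + 82 + 344605))*6 = (41*344693)*6 = 14132413*6 = 84794478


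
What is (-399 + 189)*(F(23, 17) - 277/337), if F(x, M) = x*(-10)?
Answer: 16335270/337 ≈ 48473.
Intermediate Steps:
F(x, M) = -10*x
(-399 + 189)*(F(23, 17) - 277/337) = (-399 + 189)*(-10*23 - 277/337) = -210*(-230 - 277*1/337) = -210*(-230 - 277/337) = -210*(-77787/337) = 16335270/337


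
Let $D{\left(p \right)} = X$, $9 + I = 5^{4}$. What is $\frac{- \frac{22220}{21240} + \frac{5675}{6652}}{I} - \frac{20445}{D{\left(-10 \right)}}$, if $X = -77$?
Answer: $\frac{577727912959}{2175842592} \approx 265.52$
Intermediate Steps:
$I = 616$ ($I = -9 + 5^{4} = -9 + 625 = 616$)
$D{\left(p \right)} = -77$
$\frac{- \frac{22220}{21240} + \frac{5675}{6652}}{I} - \frac{20445}{D{\left(-10 \right)}} = \frac{- \frac{22220}{21240} + \frac{5675}{6652}}{616} - \frac{20445}{-77} = \left(\left(-22220\right) \frac{1}{21240} + 5675 \cdot \frac{1}{6652}\right) \frac{1}{616} - - \frac{20445}{77} = \left(- \frac{1111}{1062} + \frac{5675}{6652}\right) \frac{1}{616} + \frac{20445}{77} = \left(- \frac{681761}{3532212}\right) \frac{1}{616} + \frac{20445}{77} = - \frac{681761}{2175842592} + \frac{20445}{77} = \frac{577727912959}{2175842592}$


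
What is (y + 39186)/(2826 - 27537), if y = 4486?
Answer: -43672/24711 ≈ -1.7673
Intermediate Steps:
(y + 39186)/(2826 - 27537) = (4486 + 39186)/(2826 - 27537) = 43672/(-24711) = 43672*(-1/24711) = -43672/24711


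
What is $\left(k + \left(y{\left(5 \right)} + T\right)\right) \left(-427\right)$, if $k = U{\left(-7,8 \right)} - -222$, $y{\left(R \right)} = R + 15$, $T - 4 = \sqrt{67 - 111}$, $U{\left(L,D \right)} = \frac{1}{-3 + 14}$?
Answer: $- \frac{1155889}{11} - 854 i \sqrt{11} \approx -1.0508 \cdot 10^{5} - 2832.4 i$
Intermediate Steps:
$U{\left(L,D \right)} = \frac{1}{11}$
$T = 4 + 2 i \sqrt{11}$ ($T = 4 + \sqrt{67 - 111} = 4 + \sqrt{-44} = 4 + 2 i \sqrt{11} \approx 4.0 + 6.6332 i$)
$y{\left(R \right)} = 15 + R$
$k = \frac{2443}{11}$ ($k = \frac{1}{11} - -222 = \frac{1}{11} + 222 = \frac{2443}{11} \approx 222.09$)
$\left(k + \left(y{\left(5 \right)} + T\right)\right) \left(-427\right) = \left(\frac{2443}{11} + \left(\left(15 + 5\right) + \left(4 + 2 i \sqrt{11}\right)\right)\right) \left(-427\right) = \left(\frac{2443}{11} + \left(20 + \left(4 + 2 i \sqrt{11}\right)\right)\right) \left(-427\right) = \left(\frac{2443}{11} + \left(24 + 2 i \sqrt{11}\right)\right) \left(-427\right) = \left(\frac{2707}{11} + 2 i \sqrt{11}\right) \left(-427\right) = - \frac{1155889}{11} - 854 i \sqrt{11}$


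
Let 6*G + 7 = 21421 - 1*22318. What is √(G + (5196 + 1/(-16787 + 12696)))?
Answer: √759961010829/12273 ≈ 71.031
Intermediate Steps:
G = -452/3 (G = -7/6 + (21421 - 1*22318)/6 = -7/6 + (21421 - 22318)/6 = -7/6 + (⅙)*(-897) = -7/6 - 299/2 = -452/3 ≈ -150.67)
√(G + (5196 + 1/(-16787 + 12696))) = √(-452/3 + (5196 + 1/(-16787 + 12696))) = √(-452/3 + (5196 + 1/(-4091))) = √(-452/3 + (5196 - 1/4091)) = √(-452/3 + 21256835/4091) = √(61921373/12273) = √759961010829/12273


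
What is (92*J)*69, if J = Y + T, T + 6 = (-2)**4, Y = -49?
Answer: -247572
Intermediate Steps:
T = 10 (T = -6 + (-2)**4 = -6 + 16 = 10)
J = -39 (J = -49 + 10 = -39)
(92*J)*69 = (92*(-39))*69 = -3588*69 = -247572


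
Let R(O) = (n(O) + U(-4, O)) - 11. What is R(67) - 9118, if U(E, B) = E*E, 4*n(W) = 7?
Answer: -36445/4 ≈ -9111.3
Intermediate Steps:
n(W) = 7/4 (n(W) = (¼)*7 = 7/4)
U(E, B) = E²
R(O) = 27/4 (R(O) = (7/4 + (-4)²) - 11 = (7/4 + 16) - 11 = 71/4 - 11 = 27/4)
R(67) - 9118 = 27/4 - 9118 = -36445/4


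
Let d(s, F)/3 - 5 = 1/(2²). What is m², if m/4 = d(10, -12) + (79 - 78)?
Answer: 4489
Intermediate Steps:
d(s, F) = 63/4 (d(s, F) = 15 + 3/(2²) = 15 + 3/4 = 15 + 3*(¼) = 15 + ¾ = 63/4)
m = 67 (m = 4*(63/4 + (79 - 78)) = 4*(63/4 + 1) = 4*(67/4) = 67)
m² = 67² = 4489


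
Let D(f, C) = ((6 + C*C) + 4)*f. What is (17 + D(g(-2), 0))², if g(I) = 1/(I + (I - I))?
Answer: 144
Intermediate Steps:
g(I) = 1/I (g(I) = 1/(I + 0) = 1/I)
D(f, C) = f*(10 + C²) (D(f, C) = ((6 + C²) + 4)*f = (10 + C²)*f = f*(10 + C²))
(17 + D(g(-2), 0))² = (17 + (10 + 0²)/(-2))² = (17 - (10 + 0)/2)² = (17 - ½*10)² = (17 - 5)² = 12² = 144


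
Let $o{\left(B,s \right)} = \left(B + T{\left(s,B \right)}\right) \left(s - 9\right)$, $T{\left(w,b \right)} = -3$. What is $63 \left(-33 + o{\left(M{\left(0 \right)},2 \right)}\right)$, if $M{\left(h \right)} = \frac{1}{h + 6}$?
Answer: $- \frac{1659}{2} \approx -829.5$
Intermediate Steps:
$M{\left(h \right)} = \frac{1}{6 + h}$
$o{\left(B,s \right)} = \left(-9 + s\right) \left(-3 + B\right)$ ($o{\left(B,s \right)} = \left(B - 3\right) \left(s - 9\right) = \left(-3 + B\right) \left(-9 + s\right) = \left(-9 + s\right) \left(-3 + B\right)$)
$63 \left(-33 + o{\left(M{\left(0 \right)},2 \right)}\right) = 63 \left(-33 + \left(27 - \frac{9}{6 + 0} - 6 + \frac{1}{6 + 0} \cdot 2\right)\right) = 63 \left(-33 + \left(27 - \frac{9}{6} - 6 + \frac{1}{6} \cdot 2\right)\right) = 63 \left(-33 + \left(27 - \frac{3}{2} - 6 + \frac{1}{6} \cdot 2\right)\right) = 63 \left(-33 + \left(27 - \frac{3}{2} - 6 + \frac{1}{3}\right)\right) = 63 \left(-33 + \frac{119}{6}\right) = 63 \left(- \frac{79}{6}\right) = - \frac{1659}{2}$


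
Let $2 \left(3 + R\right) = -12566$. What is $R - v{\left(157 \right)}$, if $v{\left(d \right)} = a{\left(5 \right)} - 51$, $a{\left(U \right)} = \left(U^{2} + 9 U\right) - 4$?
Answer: $-6301$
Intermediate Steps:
$a{\left(U \right)} = -4 + U^{2} + 9 U$
$R = -6286$ ($R = -3 + \frac{1}{2} \left(-12566\right) = -3 - 6283 = -6286$)
$v{\left(d \right)} = 15$ ($v{\left(d \right)} = \left(-4 + 5^{2} + 9 \cdot 5\right) - 51 = \left(-4 + 25 + 45\right) - 51 = 66 - 51 = 15$)
$R - v{\left(157 \right)} = -6286 - 15 = -6301$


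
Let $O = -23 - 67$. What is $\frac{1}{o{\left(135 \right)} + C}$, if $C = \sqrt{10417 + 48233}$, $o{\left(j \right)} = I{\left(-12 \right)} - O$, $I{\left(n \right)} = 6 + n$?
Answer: $- \frac{14}{8599} + \frac{5 \sqrt{2346}}{51594} \approx 0.0030658$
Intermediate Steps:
$O = -90$
$o{\left(j \right)} = 84$ ($o{\left(j \right)} = \left(6 - 12\right) - -90 = -6 + 90 = 84$)
$C = 5 \sqrt{2346}$ ($C = \sqrt{58650} = 5 \sqrt{2346} \approx 242.18$)
$\frac{1}{o{\left(135 \right)} + C} = \frac{1}{84 + 5 \sqrt{2346}}$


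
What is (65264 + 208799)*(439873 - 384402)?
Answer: 15202548673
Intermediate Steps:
(65264 + 208799)*(439873 - 384402) = 274063*55471 = 15202548673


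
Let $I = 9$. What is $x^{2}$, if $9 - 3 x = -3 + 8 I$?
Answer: $400$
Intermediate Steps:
$x = -20$ ($x = 3 - \frac{-3 + 8 \cdot 9}{3} = 3 - \frac{-3 + 72}{3} = 3 - 23 = -20$)
$x^{2} = \left(-20\right)^{2} = 400$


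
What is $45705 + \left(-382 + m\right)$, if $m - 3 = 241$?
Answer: $45567$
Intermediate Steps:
$m = 244$ ($m = 3 + 241 = 244$)
$45705 + \left(-382 + m\right) = 45705 + \left(-382 + 244\right) = 45705 - 138 = 45567$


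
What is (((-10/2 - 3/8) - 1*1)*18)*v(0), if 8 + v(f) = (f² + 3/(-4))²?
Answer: 54621/64 ≈ 853.45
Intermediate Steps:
v(f) = -8 + (-¾ + f²)² (v(f) = -8 + (f² + 3/(-4))² = -8 + (f² + 3*(-¼))² = -8 + (f² - ¾)² = -8 + (-¾ + f²)²)
(((-10/2 - 3/8) - 1*1)*18)*v(0) = (((-10/2 - 3/8) - 1*1)*18)*(-8 + (-3 + 4*0²)²/16) = (((-10*½ - 3*⅛) - 1)*18)*(-8 + (-3 + 4*0)²/16) = (((-5 - 3/8) - 1)*18)*(-8 + (-3 + 0)²/16) = ((-43/8 - 1)*18)*(-8 + (1/16)*(-3)²) = (-51/8*18)*(-8 + (1/16)*9) = -459*(-8 + 9/16)/4 = -459/4*(-119/16) = 54621/64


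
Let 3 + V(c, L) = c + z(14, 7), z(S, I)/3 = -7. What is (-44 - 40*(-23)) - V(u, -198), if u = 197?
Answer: 703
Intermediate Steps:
z(S, I) = -21 (z(S, I) = 3*(-7) = -21)
V(c, L) = -24 + c (V(c, L) = -3 + (c - 21) = -3 + (-21 + c) = -24 + c)
(-44 - 40*(-23)) - V(u, -198) = (-44 - 40*(-23)) - (-24 + 197) = (-44 + 920) - 1*173 = 876 - 173 = 703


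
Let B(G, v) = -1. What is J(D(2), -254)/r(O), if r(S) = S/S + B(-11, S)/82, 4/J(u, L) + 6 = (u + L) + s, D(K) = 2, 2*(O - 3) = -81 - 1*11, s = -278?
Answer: -41/5427 ≈ -0.0075548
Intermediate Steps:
O = -43 (O = 3 + (-81 - 1*11)/2 = 3 + (-81 - 11)/2 = 3 + (½)*(-92) = 3 - 46 = -43)
J(u, L) = 4/(-284 + L + u) (J(u, L) = 4/(-6 + ((u + L) - 278)) = 4/(-6 + ((L + u) - 278)) = 4/(-6 + (-278 + L + u)) = 4/(-284 + L + u))
r(S) = 81/82 (r(S) = S/S - 1/82 = 1 - 1*1/82 = 1 - 1/82 = 81/82)
J(D(2), -254)/r(O) = (4/(-284 - 254 + 2))/(81/82) = (4/(-536))*(82/81) = (4*(-1/536))*(82/81) = -1/134*82/81 = -41/5427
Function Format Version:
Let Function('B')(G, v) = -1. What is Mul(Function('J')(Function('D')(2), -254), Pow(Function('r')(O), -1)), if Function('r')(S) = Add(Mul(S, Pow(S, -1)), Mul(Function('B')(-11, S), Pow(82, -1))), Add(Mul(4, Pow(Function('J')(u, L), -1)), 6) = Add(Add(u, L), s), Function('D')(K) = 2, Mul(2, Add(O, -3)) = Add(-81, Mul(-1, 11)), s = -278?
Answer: Rational(-41, 5427) ≈ -0.0075548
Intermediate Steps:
O = -43 (O = Add(3, Mul(Rational(1, 2), Add(-81, Mul(-1, 11)))) = Add(3, Mul(Rational(1, 2), Add(-81, -11))) = Add(3, Mul(Rational(1, 2), -92)) = Add(3, -46) = -43)
Function('J')(u, L) = Mul(4, Pow(Add(-284, L, u), -1)) (Function('J')(u, L) = Mul(4, Pow(Add(-6, Add(Add(u, L), -278)), -1)) = Mul(4, Pow(Add(-6, Add(Add(L, u), -278)), -1)) = Mul(4, Pow(Add(-6, Add(-278, L, u)), -1)) = Mul(4, Pow(Add(-284, L, u), -1)))
Function('r')(S) = Rational(81, 82) (Function('r')(S) = Add(Mul(S, Pow(S, -1)), Mul(-1, Pow(82, -1))) = Add(1, Mul(-1, Rational(1, 82))) = Add(1, Rational(-1, 82)) = Rational(81, 82))
Mul(Function('J')(Function('D')(2), -254), Pow(Function('r')(O), -1)) = Mul(Mul(4, Pow(Add(-284, -254, 2), -1)), Pow(Rational(81, 82), -1)) = Mul(Mul(4, Pow(-536, -1)), Rational(82, 81)) = Mul(Mul(4, Rational(-1, 536)), Rational(82, 81)) = Mul(Rational(-1, 134), Rational(82, 81)) = Rational(-41, 5427)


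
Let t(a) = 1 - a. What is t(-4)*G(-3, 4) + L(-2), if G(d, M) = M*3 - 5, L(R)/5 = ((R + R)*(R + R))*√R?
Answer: 35 + 80*I*√2 ≈ 35.0 + 113.14*I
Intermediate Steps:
L(R) = 20*R^(5/2) (L(R) = 5*(((R + R)*(R + R))*√R) = 5*(((2*R)*(2*R))*√R) = 5*((4*R²)*√R) = 5*(4*R^(5/2)) = 20*R^(5/2))
G(d, M) = -5 + 3*M (G(d, M) = 3*M - 5 = -5 + 3*M)
t(-4)*G(-3, 4) + L(-2) = (1 - 1*(-4))*(-5 + 3*4) + 20*(-2)^(5/2) = (1 + 4)*(-5 + 12) + 20*(4*I*√2) = 5*7 + 80*I*√2 = 35 + 80*I*√2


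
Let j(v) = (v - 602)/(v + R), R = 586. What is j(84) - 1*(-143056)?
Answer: 47923501/335 ≈ 1.4306e+5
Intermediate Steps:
j(v) = (-602 + v)/(586 + v) (j(v) = (v - 602)/(v + 586) = (-602 + v)/(586 + v))
j(84) - 1*(-143056) = (-602 + 84)/(586 + 84) - 1*(-143056) = -518/670 + 143056 = (1/670)*(-518) + 143056 = -259/335 + 143056 = 47923501/335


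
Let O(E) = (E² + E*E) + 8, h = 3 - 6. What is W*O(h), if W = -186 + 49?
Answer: -3562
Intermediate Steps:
h = -3
O(E) = 8 + 2*E² (O(E) = (E² + E²) + 8 = 2*E² + 8 = 8 + 2*E²)
W = -137
W*O(h) = -137*(8 + 2*(-3)²) = -137*(8 + 2*9) = -137*(8 + 18) = -137*26 = -3562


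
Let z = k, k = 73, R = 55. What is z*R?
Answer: 4015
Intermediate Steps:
z = 73
z*R = 73*55 = 4015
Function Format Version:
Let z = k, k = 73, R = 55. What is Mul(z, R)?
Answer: 4015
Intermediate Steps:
z = 73
Mul(z, R) = Mul(73, 55) = 4015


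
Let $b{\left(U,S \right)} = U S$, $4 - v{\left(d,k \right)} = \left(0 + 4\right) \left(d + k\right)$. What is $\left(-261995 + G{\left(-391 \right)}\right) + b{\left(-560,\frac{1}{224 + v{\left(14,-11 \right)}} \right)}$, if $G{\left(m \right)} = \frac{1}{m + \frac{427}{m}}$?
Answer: $- \frac{1084490837537}{4139316} \approx -2.62 \cdot 10^{5}$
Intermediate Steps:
$v{\left(d,k \right)} = 4 - 4 d - 4 k$ ($v{\left(d,k \right)} = 4 - \left(0 + 4\right) \left(d + k\right) = 4 - 4 \left(d + k\right) = 4 - \left(4 d + 4 k\right) = 4 - 4 d - 4 k$)
$b{\left(U,S \right)} = S U$
$\left(-261995 + G{\left(-391 \right)}\right) + b{\left(-560,\frac{1}{224 + v{\left(14,-11 \right)}} \right)} = \left(-261995 - \frac{391}{427 + \left(-391\right)^{2}}\right) + \frac{1}{224 - 8} \left(-560\right) = \left(-261995 - \frac{391}{427 + 152881}\right) + \frac{1}{224 + \left(4 - 56 + 44\right)} \left(-560\right) = \left(-261995 - \frac{391}{153308}\right) + \frac{1}{224 - 8} \left(-560\right) = \left(-261995 - \frac{391}{153308}\right) + \frac{1}{216} \left(-560\right) = - \frac{40165929851}{153308} - \frac{70}{27} = - \frac{1084490837537}{4139316}$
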